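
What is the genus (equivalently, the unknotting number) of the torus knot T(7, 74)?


For a torus knot T(p,q), both the unknotting number and genus equal (p-1)(q-1)/2.
= (7-1)(74-1)/2
= 6*73/2
= 438/2 = 219

219


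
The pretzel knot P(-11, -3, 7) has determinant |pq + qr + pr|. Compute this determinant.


Step 1: Compute pq + qr + pr.
pq = (-11)*(-3) = 33
qr = (-3)*7 = -21
pr = (-11)*7 = -77
pq + qr + pr = 33 + (-21) + (-77) = -65
Step 2: Take absolute value.
det(P(-11,-3,7)) = |-65| = 65

65


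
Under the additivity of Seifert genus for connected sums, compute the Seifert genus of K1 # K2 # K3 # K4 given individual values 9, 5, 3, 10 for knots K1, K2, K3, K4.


The Seifert genus is additive under connected sum.
Seifert genus(K1 # K2 # K3 # K4) = (9) + (5) + (3) + (10)
= 27

27


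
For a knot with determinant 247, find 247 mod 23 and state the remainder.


Step 1: A knot is p-colorable if and only if p divides its determinant.
Step 2: Compute 247 mod 23.
247 = 10 * 23 + 17
Step 3: 247 mod 23 = 17
Step 4: The knot is 23-colorable: no

17


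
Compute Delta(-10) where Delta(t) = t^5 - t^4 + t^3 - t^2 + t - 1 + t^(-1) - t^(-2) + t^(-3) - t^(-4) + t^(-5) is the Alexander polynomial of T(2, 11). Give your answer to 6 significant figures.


Substituting t = -10 into Delta(t) = t^5 - t^4 + t^3 - t^2 + t - 1 + t^(-1) - t^(-2) + t^(-3) - t^(-4) + t^(-5):
Term values: (-100000) + (-10000) + (-1000) + (-100) + (-10) + (-1) + (-0.1) + (-0.01) + (-0.001) + (-0.0001) + (-1e-05)
Sum = -111111.1111
Rounded to 6 significant figures: -111111

-111111


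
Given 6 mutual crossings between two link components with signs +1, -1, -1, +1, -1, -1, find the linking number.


Step 1: Count positive crossings: 2
Step 2: Count negative crossings: 4
Step 3: Sum of signs = 2 - 4 = -2
Step 4: Linking number = sum/2 = -2/2 = -1

-1


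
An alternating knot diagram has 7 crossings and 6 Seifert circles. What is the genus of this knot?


For alternating knots, g = (c - s + 1)/2.
= (7 - 6 + 1)/2
= 2/2 = 1

1


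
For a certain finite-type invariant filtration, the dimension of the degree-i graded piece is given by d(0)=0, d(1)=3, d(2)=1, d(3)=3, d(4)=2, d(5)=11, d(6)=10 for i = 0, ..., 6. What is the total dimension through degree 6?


Total dimension = d(0) + d(1) + ... + d(6)
= 0 + 3 + 1 + 3 + 2 + 11 + 10
= 30

30


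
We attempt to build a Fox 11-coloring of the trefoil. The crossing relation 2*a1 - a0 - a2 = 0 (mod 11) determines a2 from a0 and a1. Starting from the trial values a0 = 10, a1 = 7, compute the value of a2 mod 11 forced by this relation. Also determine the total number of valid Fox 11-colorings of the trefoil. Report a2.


Step 1: Apply the given crossing relation 2*a1 - a0 - a2 = 0 (mod 11).
  a2 = 2*a1 - a0 mod 11
  a2 = 2*7 - 10 mod 11
  a2 = 14 - 10 mod 11
  a2 = 4 mod 11 = 4
Step 2: The trefoil has determinant 3.
  Number of Fox p-colorings (p prime) is p^2 if p = 3, else p.
  Since 11 does not divide 3, only trivial (constant) colorings exist.
  (So the trial a0 = 10, a1 = 7 with a0 != a1 does NOT extend to a valid coloring of the whole trefoil: the other two crossing relations require 3*(a1 - a0) = 0 (mod 11), which fails.)
  Total colorings = 11
Step 3: a2 = 4, total Fox 11-colorings = 11

4


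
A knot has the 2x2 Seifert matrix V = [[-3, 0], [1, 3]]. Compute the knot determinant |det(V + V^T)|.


Step 1: Form V + V^T where V = [[-3, 0], [1, 3]]
  V^T = [[-3, 1], [0, 3]]
  V + V^T = [[-6, 1], [1, 6]]
Step 2: det(V + V^T) = (-6)*6 - 1*1
  = -36 - 1 = -37
Step 3: Knot determinant = |det(V + V^T)| = |-37| = 37

37


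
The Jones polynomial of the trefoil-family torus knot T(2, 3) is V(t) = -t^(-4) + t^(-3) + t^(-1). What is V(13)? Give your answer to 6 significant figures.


Substituting t = 13 into V(t) = -t^(-4) + t^(-3) + t^(-1):
  (-)t^(-4) = -3.50128e-05
  (+)t^(-3) = 0.000455166
  (+)t^(-1) = 0.0769231
Sum = (-3.50128e-05) + (0.000455166) + (0.0769231)
= 0.07734323028
Rounded to 6 significant figures: 0.0773432

0.0773432


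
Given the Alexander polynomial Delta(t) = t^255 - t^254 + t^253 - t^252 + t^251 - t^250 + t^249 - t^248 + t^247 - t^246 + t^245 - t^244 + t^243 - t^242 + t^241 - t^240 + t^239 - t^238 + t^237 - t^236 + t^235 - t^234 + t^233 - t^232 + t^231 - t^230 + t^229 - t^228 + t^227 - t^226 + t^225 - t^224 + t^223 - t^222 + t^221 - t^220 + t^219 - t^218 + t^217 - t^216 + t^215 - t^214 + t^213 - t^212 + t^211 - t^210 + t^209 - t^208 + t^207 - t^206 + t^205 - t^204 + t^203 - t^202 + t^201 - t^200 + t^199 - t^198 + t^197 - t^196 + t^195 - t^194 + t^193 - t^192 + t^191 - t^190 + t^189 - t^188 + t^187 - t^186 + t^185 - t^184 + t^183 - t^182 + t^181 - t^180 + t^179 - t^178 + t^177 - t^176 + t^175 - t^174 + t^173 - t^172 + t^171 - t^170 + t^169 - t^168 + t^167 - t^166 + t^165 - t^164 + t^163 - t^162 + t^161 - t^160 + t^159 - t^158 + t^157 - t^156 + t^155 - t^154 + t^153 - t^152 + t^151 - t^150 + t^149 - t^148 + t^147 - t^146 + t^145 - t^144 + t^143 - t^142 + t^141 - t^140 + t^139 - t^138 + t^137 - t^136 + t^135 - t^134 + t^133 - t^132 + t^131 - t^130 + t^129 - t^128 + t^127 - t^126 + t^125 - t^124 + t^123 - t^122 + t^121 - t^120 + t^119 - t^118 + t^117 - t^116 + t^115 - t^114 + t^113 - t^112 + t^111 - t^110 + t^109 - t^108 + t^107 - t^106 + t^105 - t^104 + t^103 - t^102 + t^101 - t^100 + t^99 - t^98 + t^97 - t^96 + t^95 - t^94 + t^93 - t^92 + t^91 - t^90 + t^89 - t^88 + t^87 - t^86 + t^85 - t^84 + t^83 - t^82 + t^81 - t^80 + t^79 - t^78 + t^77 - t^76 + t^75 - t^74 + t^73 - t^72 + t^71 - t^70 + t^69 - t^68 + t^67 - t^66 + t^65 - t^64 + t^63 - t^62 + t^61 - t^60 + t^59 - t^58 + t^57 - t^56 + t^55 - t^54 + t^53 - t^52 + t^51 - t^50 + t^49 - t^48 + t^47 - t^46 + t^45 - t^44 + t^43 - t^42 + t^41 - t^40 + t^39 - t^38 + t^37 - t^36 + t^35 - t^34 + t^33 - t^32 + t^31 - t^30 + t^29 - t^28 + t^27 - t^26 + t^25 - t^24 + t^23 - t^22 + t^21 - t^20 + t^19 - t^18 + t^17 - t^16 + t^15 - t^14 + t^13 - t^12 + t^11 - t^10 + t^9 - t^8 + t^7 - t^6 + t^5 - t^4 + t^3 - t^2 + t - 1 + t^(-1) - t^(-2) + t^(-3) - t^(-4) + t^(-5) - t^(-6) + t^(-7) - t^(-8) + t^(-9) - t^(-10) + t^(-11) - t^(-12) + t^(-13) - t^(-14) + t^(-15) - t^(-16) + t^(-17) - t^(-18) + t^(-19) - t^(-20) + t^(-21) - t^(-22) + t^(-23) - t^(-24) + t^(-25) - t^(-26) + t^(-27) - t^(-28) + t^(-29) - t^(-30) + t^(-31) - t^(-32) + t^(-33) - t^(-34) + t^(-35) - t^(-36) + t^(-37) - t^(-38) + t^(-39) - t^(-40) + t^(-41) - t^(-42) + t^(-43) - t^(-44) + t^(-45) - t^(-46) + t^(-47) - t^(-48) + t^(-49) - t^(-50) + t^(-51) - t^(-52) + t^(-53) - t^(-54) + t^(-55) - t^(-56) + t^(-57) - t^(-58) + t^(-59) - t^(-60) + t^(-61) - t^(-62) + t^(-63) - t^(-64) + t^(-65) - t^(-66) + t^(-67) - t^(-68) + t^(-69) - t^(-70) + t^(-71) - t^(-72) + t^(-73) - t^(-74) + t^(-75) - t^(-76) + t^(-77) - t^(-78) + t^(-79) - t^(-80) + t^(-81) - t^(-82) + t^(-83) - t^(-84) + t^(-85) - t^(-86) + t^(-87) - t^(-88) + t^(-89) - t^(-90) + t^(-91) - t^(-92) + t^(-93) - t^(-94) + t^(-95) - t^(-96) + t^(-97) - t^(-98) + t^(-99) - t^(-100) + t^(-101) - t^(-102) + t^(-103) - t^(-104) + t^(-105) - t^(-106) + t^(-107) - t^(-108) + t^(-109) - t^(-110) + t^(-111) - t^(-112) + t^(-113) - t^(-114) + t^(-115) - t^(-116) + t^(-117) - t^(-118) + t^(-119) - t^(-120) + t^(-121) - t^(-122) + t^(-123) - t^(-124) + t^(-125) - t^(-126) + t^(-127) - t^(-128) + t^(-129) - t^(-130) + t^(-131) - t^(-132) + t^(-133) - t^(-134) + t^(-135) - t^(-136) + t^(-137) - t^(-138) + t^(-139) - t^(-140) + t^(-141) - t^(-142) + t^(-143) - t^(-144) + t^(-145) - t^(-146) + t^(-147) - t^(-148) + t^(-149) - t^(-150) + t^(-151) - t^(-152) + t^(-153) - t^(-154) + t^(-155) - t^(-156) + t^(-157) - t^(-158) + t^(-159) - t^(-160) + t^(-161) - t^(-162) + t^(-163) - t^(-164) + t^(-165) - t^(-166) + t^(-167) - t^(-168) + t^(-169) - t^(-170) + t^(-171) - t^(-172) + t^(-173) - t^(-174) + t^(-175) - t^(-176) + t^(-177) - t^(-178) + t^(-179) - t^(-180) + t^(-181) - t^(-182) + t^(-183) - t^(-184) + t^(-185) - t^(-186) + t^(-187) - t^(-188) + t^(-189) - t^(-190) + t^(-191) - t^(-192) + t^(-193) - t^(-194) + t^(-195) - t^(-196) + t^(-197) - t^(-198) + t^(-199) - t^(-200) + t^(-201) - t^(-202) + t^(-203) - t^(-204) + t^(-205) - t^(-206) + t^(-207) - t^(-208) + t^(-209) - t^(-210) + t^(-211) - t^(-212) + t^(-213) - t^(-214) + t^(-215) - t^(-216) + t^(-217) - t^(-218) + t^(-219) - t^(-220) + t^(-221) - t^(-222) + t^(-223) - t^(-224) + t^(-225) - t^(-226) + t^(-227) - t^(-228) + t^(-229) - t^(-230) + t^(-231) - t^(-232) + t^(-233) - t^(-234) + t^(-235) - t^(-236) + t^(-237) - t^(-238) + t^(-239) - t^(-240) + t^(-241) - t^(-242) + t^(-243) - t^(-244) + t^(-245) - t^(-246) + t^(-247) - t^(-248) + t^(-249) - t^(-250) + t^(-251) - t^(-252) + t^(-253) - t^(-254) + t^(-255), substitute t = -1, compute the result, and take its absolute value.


Step 1: The polynomial has 511 terms with alternating signs, exponents from 255 down to -255.
Step 2: Substitute t = -1. The i-th term has coefficient (-1)^i and exponent (m-i),
  so its value is (-1)^i * (-1)^(m-i) = (-1)^m = -1 for every i.
Step 3: All 511 terms equal -1, so Delta(-1) = 511 * (-1) = -511
Step 4: |Delta(-1)| = 511

511


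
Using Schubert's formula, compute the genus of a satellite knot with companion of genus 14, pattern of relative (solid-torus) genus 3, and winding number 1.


Schubert: g(satellite) = g_rel(pattern) + |winding| * g(companion),
where g_rel(pattern) is the genus of the pattern relative to the solid torus.
= 3 + 1 * 14
= 3 + 14 = 17

17


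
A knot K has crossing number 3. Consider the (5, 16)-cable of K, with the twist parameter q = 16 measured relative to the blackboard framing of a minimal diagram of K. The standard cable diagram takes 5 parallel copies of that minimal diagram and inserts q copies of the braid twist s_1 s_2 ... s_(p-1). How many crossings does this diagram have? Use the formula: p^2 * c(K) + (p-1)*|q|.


Step 1: Each of the c(K) crossings of the companion diagram becomes p*p = p^2 crossings among the p parallel strands, and each of the |q| twists s_1 s_2 ... s_(p-1) adds (p-1) crossings.
  Crossings = p^2 * c(K) + (p-1)*|q|
Step 2: = 5^2 * 3 + (5-1)*16
Step 3: = 25*3 + 4*16
Step 4: = 75 + 64 = 139

139


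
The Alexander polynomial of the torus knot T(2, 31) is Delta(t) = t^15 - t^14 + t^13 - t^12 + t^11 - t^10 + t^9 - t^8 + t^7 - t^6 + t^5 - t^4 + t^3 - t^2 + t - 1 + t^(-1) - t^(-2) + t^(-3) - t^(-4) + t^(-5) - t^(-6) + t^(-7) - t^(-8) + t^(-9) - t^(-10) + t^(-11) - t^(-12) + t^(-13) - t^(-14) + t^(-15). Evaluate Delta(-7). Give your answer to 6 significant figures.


Substituting t = -7 into Delta(t) = t^15 - t^14 + t^13 - t^12 + t^11 - t^10 + t^9 - t^8 + t^7 - t^6 + t^5 - t^4 + t^3 - t^2 + t - 1 + t^(-1) - t^(-2) + t^(-3) - t^(-4) + t^(-5) - t^(-6) + t^(-7) - t^(-8) + t^(-9) - t^(-10) + t^(-11) - t^(-12) + t^(-13) - t^(-14) + t^(-15):
Term values: (-4747561509943) + (-678223072849) + (-96889010407) + (-13841287201) + (-1977326743) + (-282475249) + (-40353607) + (-5764801) + (-823543) + (-117649) + (-16807) + (-2401) + (-343) + (-49) + (-7) + (-1) + (-0.142857) + (-0.0204082) + (-0.00291545) + (-0.000416493) + (-5.9499e-05) + (-8.49986e-06) + (-1.21427e-06) + (-1.73467e-07) + (-2.47809e-08) + (-3.54013e-09) + (-5.05733e-10) + (-7.22476e-11) + (-1.03211e-11) + (-1.47444e-12) + (-2.10634e-13)
Sum = -5.538821762e+12
Rounded to 6 significant figures: -5.53882e+12

-5.53882e+12


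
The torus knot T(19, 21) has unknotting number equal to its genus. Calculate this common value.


For a torus knot T(p,q), both the unknotting number and genus equal (p-1)(q-1)/2.
= (19-1)(21-1)/2
= 18*20/2
= 360/2 = 180

180


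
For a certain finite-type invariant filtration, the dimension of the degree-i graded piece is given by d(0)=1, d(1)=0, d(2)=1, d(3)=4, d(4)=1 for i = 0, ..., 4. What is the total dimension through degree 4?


Total dimension = d(0) + d(1) + ... + d(4)
= 1 + 0 + 1 + 4 + 1
= 7

7


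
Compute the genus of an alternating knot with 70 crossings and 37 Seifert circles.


For alternating knots, g = (c - s + 1)/2.
= (70 - 37 + 1)/2
= 34/2 = 17

17


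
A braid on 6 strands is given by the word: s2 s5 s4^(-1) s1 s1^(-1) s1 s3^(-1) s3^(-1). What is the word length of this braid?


The word length counts the number of generators (including inverses).
Listing each generator: s2, s5, s4^(-1), s1, s1^(-1), s1, s3^(-1), s3^(-1)
There are 8 generators in this braid word.

8


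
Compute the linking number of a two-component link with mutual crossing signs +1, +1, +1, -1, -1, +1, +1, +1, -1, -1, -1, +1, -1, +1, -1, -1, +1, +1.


Step 1: Count positive crossings: 10
Step 2: Count negative crossings: 8
Step 3: Sum of signs = 10 - 8 = 2
Step 4: Linking number = sum/2 = 2/2 = 1

1


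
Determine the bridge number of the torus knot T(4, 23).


The bridge number of T(p,q) is min(p,q).
min(4, 23) = 4

4


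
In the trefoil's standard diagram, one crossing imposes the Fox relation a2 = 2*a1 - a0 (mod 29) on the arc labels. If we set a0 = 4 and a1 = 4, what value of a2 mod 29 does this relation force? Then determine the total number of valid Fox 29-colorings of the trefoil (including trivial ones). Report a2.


Step 1: Apply the given crossing relation 2*a1 - a0 - a2 = 0 (mod 29).
  a2 = 2*a1 - a0 mod 29
  a2 = 2*4 - 4 mod 29
  a2 = 8 - 4 mod 29
  a2 = 4 mod 29 = 4
Step 2: The trefoil has determinant 3.
  Number of Fox p-colorings (p prime) is p^2 if p = 3, else p.
  Since 29 does not divide 3, only trivial (constant) colorings exist.
  (Here a0 = a1 = a2 = 4, the constant coloring, which is valid.)
  Total colorings = 29
Step 3: a2 = 4, total Fox 29-colorings = 29

4


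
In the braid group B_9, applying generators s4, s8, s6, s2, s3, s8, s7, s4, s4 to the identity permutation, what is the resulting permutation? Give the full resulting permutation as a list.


Starting with identity [1, 2, 3, 4, 5, 6, 7, 8, 9].
Apply generators in sequence:
  After s4: [1, 2, 3, 5, 4, 6, 7, 8, 9]
  After s8: [1, 2, 3, 5, 4, 6, 7, 9, 8]
  After s6: [1, 2, 3, 5, 4, 7, 6, 9, 8]
  After s2: [1, 3, 2, 5, 4, 7, 6, 9, 8]
  After s3: [1, 3, 5, 2, 4, 7, 6, 9, 8]
  After s8: [1, 3, 5, 2, 4, 7, 6, 8, 9]
  After s7: [1, 3, 5, 2, 4, 7, 8, 6, 9]
  After s4: [1, 3, 5, 4, 2, 7, 8, 6, 9]
  After s4: [1, 3, 5, 2, 4, 7, 8, 6, 9]
Final permutation: [1, 3, 5, 2, 4, 7, 8, 6, 9]

[1, 3, 5, 2, 4, 7, 8, 6, 9]


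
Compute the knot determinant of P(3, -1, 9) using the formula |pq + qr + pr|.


Step 1: Compute pq + qr + pr.
pq = 3*(-1) = -3
qr = (-1)*9 = -9
pr = 3*9 = 27
pq + qr + pr = -3 + (-9) + 27 = 15
Step 2: Take absolute value.
det(P(3,-1,9)) = |15| = 15

15


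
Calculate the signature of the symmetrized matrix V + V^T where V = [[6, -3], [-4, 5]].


Step 1: V + V^T = [[12, -7], [-7, 10]]
Step 2: trace = 22, det = 71
Step 3: Discriminant = 22^2 - 4*71 = 200
Step 4: Eigenvalues: 18.0711, 3.92893
Step 5: Signature = (# positive eigenvalues) - (# negative eigenvalues) = 2

2


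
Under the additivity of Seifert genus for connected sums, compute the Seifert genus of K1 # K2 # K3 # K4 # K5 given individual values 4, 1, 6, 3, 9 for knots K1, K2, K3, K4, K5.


The Seifert genus is additive under connected sum.
Seifert genus(K1 # K2 # K3 # K4 # K5) = (4) + (1) + (6) + (3) + (9)
= 23

23


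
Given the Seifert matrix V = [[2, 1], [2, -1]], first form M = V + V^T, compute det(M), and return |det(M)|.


Step 1: Form V + V^T where V = [[2, 1], [2, -1]]
  V^T = [[2, 2], [1, -1]]
  V + V^T = [[4, 3], [3, -2]]
Step 2: det(V + V^T) = 4*(-2) - 3*3
  = -8 - 9 = -17
Step 3: Knot determinant = |det(V + V^T)| = |-17| = 17

17


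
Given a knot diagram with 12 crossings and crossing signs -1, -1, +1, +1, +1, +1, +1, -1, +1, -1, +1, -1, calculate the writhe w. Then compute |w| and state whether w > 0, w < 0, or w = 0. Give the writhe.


Step 1: Count positive crossings (+1).
Positive crossings: 7
Step 2: Count negative crossings (-1).
Negative crossings: 5
Step 3: Writhe = (positive) - (negative)
w = 7 - 5 = 2
Step 4: |w| = 2, and w is positive

2


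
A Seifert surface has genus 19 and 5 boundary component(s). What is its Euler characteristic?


chi = 2 - 2g - b
= 2 - 2*19 - 5
= 2 - 38 - 5 = -41

-41


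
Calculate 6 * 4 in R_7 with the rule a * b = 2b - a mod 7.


6 * 4 = 2*4 - 6 mod 7
= 8 - 6 mod 7
= 2 mod 7 = 2

2


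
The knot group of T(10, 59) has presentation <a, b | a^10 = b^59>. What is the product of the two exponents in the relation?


The relation is a^10 = b^59.
Product of exponents = 10 * 59
= 590

590


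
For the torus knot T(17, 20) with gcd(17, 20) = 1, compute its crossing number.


For a torus knot T(p, q) with gcd(p,q)=1,
the crossing number is min(p*(q-1), q*(p-1)).
p*(q-1) = 17*19 = 323
q*(p-1) = 20*16 = 320
min(323, 320) = 320

320


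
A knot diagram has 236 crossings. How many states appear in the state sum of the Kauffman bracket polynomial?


Each crossing contributes 2 choices (A-smoothing or B-smoothing).
Total states = 2^236 = 110427941548649020598956093796432407239217743554726184882600387580788736

110427941548649020598956093796432407239217743554726184882600387580788736


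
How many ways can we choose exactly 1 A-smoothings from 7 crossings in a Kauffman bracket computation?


We choose which 1 of 7 crossings get A-smoothings.
C(7, 1) = 7! / (1! * 6!)
= 7

7


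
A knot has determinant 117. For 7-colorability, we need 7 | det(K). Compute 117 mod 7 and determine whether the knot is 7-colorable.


Step 1: A knot is p-colorable if and only if p divides its determinant.
Step 2: Compute 117 mod 7.
117 = 16 * 7 + 5
Step 3: 117 mod 7 = 5
Step 4: The knot is 7-colorable: no

5


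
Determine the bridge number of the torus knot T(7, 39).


The bridge number of T(p,q) is min(p,q).
min(7, 39) = 7

7


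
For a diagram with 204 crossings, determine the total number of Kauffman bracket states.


Each crossing contributes 2 choices (A-smoothing or B-smoothing).
Total states = 2^204 = 25711008708143844408671393477458601640355247900524685364822016

25711008708143844408671393477458601640355247900524685364822016


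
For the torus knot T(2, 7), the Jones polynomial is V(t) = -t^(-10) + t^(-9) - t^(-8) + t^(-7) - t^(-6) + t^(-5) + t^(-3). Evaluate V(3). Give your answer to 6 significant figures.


Substituting t = 3 into V(t) = -t^(-10) + t^(-9) - t^(-8) + t^(-7) - t^(-6) + t^(-5) + t^(-3):
  (-)t^(-10) = -1.69351e-05
  (+)t^(-9) = 5.08053e-05
  (-)t^(-8) = -0.000152416
  (+)t^(-7) = 0.000457247
  (-)t^(-6) = -0.00137174
  (+)t^(-5) = 0.00411523
  (+)t^(-3) = 0.037037
Sum = (-1.69351e-05) + (5.08053e-05) + (-0.000152416) + (0.000457247) + (-0.00137174) + (0.00411523) + (0.037037)
= 0.04011922302
Rounded to 6 significant figures: 0.0401192

0.0401192


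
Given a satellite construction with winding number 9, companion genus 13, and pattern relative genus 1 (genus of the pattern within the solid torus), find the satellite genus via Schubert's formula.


Schubert: g(satellite) = g_rel(pattern) + |winding| * g(companion),
where g_rel(pattern) is the genus of the pattern relative to the solid torus.
= 1 + 9 * 13
= 1 + 117 = 118

118


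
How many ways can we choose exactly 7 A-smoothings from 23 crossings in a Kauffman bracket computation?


We choose which 7 of 23 crossings get A-smoothings.
C(23, 7) = 23! / (7! * 16!)
= 245157

245157


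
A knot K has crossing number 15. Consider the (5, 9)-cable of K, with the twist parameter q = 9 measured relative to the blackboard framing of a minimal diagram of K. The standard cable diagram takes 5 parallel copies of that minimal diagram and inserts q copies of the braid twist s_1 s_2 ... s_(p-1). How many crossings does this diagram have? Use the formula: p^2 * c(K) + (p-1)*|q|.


Step 1: Each of the c(K) crossings of the companion diagram becomes p*p = p^2 crossings among the p parallel strands, and each of the |q| twists s_1 s_2 ... s_(p-1) adds (p-1) crossings.
  Crossings = p^2 * c(K) + (p-1)*|q|
Step 2: = 5^2 * 15 + (5-1)*9
Step 3: = 25*15 + 4*9
Step 4: = 375 + 36 = 411

411


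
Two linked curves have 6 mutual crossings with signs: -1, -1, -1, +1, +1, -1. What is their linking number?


Step 1: Count positive crossings: 2
Step 2: Count negative crossings: 4
Step 3: Sum of signs = 2 - 4 = -2
Step 4: Linking number = sum/2 = -2/2 = -1

-1


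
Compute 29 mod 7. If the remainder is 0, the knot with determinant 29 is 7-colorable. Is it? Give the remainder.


Step 1: A knot is p-colorable if and only if p divides its determinant.
Step 2: Compute 29 mod 7.
29 = 4 * 7 + 1
Step 3: 29 mod 7 = 1
Step 4: The knot is 7-colorable: no

1


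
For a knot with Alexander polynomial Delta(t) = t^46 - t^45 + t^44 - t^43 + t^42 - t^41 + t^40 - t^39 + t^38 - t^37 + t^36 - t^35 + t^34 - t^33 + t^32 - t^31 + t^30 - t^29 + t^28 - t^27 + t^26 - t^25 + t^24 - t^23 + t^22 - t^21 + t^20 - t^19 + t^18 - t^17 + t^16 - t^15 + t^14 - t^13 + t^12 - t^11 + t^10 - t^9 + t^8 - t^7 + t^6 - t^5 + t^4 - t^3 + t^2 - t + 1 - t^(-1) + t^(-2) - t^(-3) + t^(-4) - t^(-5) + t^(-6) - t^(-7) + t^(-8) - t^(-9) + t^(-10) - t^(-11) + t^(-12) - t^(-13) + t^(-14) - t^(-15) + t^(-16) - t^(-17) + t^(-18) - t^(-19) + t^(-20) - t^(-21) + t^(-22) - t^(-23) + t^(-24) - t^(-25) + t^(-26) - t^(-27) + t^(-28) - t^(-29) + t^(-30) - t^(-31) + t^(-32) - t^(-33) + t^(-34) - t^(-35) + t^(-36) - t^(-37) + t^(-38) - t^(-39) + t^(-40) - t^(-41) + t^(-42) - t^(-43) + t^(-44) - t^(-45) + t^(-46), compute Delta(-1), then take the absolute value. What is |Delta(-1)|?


Step 1: The polynomial has 93 terms with alternating signs, exponents from 46 down to -46.
Step 2: Substitute t = -1. The i-th term has coefficient (-1)^i and exponent (m-i),
  so its value is (-1)^i * (-1)^(m-i) = (-1)^m = 1 for every i.
Step 3: All 93 terms equal 1, so Delta(-1) = 93 * (1) = 93
Step 4: |Delta(-1)| = 93

93


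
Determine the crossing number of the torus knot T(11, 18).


For a torus knot T(p, q) with gcd(p,q)=1,
the crossing number is min(p*(q-1), q*(p-1)).
p*(q-1) = 11*17 = 187
q*(p-1) = 18*10 = 180
min(187, 180) = 180

180


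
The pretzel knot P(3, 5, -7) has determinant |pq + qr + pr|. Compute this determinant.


Step 1: Compute pq + qr + pr.
pq = 3*5 = 15
qr = 5*(-7) = -35
pr = 3*(-7) = -21
pq + qr + pr = 15 + (-35) + (-21) = -41
Step 2: Take absolute value.
det(P(3,5,-7)) = |-41| = 41

41


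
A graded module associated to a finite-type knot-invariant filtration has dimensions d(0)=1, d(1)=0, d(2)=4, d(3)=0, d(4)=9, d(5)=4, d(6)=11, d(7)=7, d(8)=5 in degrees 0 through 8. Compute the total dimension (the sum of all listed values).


Total dimension = d(0) + d(1) + ... + d(8)
= 1 + 0 + 4 + 0 + 9 + 4 + 11 + 7 + 5
= 41

41


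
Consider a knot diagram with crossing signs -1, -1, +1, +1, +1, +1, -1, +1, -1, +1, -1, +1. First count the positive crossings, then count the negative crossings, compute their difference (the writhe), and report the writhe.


Step 1: Count positive crossings (+1).
Positive crossings: 7
Step 2: Count negative crossings (-1).
Negative crossings: 5
Step 3: Writhe = (positive) - (negative)
w = 7 - 5 = 2
Step 4: |w| = 2, and w is positive

2


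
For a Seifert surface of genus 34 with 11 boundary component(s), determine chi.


chi = 2 - 2g - b
= 2 - 2*34 - 11
= 2 - 68 - 11 = -77

-77


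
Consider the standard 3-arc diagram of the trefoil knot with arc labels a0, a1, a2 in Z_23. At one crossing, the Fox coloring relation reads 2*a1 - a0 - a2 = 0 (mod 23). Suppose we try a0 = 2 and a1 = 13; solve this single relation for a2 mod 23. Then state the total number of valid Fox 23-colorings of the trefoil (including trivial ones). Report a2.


Step 1: Apply the given crossing relation 2*a1 - a0 - a2 = 0 (mod 23).
  a2 = 2*a1 - a0 mod 23
  a2 = 2*13 - 2 mod 23
  a2 = 26 - 2 mod 23
  a2 = 24 mod 23 = 1
Step 2: The trefoil has determinant 3.
  Number of Fox p-colorings (p prime) is p^2 if p = 3, else p.
  Since 23 does not divide 3, only trivial (constant) colorings exist.
  (So the trial a0 = 2, a1 = 13 with a0 != a1 does NOT extend to a valid coloring of the whole trefoil: the other two crossing relations require 3*(a1 - a0) = 0 (mod 23), which fails.)
  Total colorings = 23
Step 3: a2 = 1, total Fox 23-colorings = 23

1


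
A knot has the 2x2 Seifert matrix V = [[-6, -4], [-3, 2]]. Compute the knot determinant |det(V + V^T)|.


Step 1: Form V + V^T where V = [[-6, -4], [-3, 2]]
  V^T = [[-6, -3], [-4, 2]]
  V + V^T = [[-12, -7], [-7, 4]]
Step 2: det(V + V^T) = (-12)*4 - (-7)*(-7)
  = -48 - 49 = -97
Step 3: Knot determinant = |det(V + V^T)| = |-97| = 97

97


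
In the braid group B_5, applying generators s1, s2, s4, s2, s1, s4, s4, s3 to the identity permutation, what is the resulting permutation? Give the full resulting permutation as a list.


Starting with identity [1, 2, 3, 4, 5].
Apply generators in sequence:
  After s1: [2, 1, 3, 4, 5]
  After s2: [2, 3, 1, 4, 5]
  After s4: [2, 3, 1, 5, 4]
  After s2: [2, 1, 3, 5, 4]
  After s1: [1, 2, 3, 5, 4]
  After s4: [1, 2, 3, 4, 5]
  After s4: [1, 2, 3, 5, 4]
  After s3: [1, 2, 5, 3, 4]
Final permutation: [1, 2, 5, 3, 4]

[1, 2, 5, 3, 4]


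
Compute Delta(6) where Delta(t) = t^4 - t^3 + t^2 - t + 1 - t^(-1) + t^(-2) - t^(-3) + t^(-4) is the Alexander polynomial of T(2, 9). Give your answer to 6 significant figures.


Substituting t = 6 into Delta(t) = t^4 - t^3 + t^2 - t + 1 - t^(-1) + t^(-2) - t^(-3) + t^(-4):
Term values: (1296) + (-216) + (36) + (-6) + (1) + (-0.166667) + (0.0277778) + (-0.00462963) + (0.000771605)
Sum = 1110.857253
Rounded to 6 significant figures: 1110.86

1110.86


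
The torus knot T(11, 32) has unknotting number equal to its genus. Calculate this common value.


For a torus knot T(p,q), both the unknotting number and genus equal (p-1)(q-1)/2.
= (11-1)(32-1)/2
= 10*31/2
= 310/2 = 155

155


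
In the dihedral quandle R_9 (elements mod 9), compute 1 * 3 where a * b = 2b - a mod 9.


1 * 3 = 2*3 - 1 mod 9
= 6 - 1 mod 9
= 5 mod 9 = 5

5


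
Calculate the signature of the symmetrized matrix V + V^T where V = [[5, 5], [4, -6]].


Step 1: V + V^T = [[10, 9], [9, -12]]
Step 2: trace = -2, det = -201
Step 3: Discriminant = (-2)^2 - 4*(-201) = 808
Step 4: Eigenvalues: 13.2127, -15.2127
Step 5: Signature = (# positive eigenvalues) - (# negative eigenvalues) = 0

0


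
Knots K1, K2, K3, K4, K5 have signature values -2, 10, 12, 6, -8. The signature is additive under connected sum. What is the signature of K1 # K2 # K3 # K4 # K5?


The signature is additive under connected sum.
signature(K1 # K2 # K3 # K4 # K5) = (-2) + (10) + (12) + (6) + (-8)
= 18

18


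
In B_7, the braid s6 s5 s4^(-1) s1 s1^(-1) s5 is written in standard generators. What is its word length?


The word length counts the number of generators (including inverses).
Listing each generator: s6, s5, s4^(-1), s1, s1^(-1), s5
There are 6 generators in this braid word.

6


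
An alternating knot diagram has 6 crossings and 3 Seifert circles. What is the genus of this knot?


For alternating knots, g = (c - s + 1)/2.
= (6 - 3 + 1)/2
= 4/2 = 2

2


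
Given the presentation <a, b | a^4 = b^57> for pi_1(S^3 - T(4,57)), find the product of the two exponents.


The relation is a^4 = b^57.
Product of exponents = 4 * 57
= 228

228


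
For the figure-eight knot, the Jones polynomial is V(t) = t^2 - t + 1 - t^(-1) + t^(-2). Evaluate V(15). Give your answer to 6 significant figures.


Substituting t = 15 into V(t) = t^2 - t + 1 - t^(-1) + t^(-2):
  (+)t^(2) = 225
  (-)t^(1) = -15
  (+)t^(0) = 1
  (-)t^(-1) = -0.0666667
  (+)t^(-2) = 0.00444444
Sum = (225) + (-15) + (1) + (-0.0666667) + (0.00444444)
= 210.9377778
Rounded to 6 significant figures: 210.938

210.938


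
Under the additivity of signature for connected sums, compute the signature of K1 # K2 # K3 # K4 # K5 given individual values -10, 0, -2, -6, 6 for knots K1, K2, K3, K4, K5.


The signature is additive under connected sum.
signature(K1 # K2 # K3 # K4 # K5) = (-10) + (0) + (-2) + (-6) + (6)
= -12

-12


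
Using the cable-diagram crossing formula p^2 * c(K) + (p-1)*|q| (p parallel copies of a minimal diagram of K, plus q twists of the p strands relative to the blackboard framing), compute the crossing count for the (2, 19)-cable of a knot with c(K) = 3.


Step 1: Each of the c(K) crossings of the companion diagram becomes p*p = p^2 crossings among the p parallel strands, and each of the |q| twists s_1 s_2 ... s_(p-1) adds (p-1) crossings.
  Crossings = p^2 * c(K) + (p-1)*|q|
Step 2: = 2^2 * 3 + (2-1)*19
Step 3: = 4*3 + 1*19
Step 4: = 12 + 19 = 31

31


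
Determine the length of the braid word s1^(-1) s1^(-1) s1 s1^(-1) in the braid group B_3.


The word length counts the number of generators (including inverses).
Listing each generator: s1^(-1), s1^(-1), s1, s1^(-1)
There are 4 generators in this braid word.

4


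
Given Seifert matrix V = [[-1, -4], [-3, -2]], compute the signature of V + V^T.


Step 1: V + V^T = [[-2, -7], [-7, -4]]
Step 2: trace = -6, det = -41
Step 3: Discriminant = (-6)^2 - 4*(-41) = 200
Step 4: Eigenvalues: 4.07107, -10.0711
Step 5: Signature = (# positive eigenvalues) - (# negative eigenvalues) = 0

0


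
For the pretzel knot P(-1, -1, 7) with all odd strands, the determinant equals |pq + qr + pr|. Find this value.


Step 1: Compute pq + qr + pr.
pq = (-1)*(-1) = 1
qr = (-1)*7 = -7
pr = (-1)*7 = -7
pq + qr + pr = 1 + (-7) + (-7) = -13
Step 2: Take absolute value.
det(P(-1,-1,7)) = |-13| = 13

13


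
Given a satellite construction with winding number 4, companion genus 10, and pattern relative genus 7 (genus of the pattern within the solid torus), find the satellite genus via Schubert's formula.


Schubert: g(satellite) = g_rel(pattern) + |winding| * g(companion),
where g_rel(pattern) is the genus of the pattern relative to the solid torus.
= 7 + 4 * 10
= 7 + 40 = 47

47


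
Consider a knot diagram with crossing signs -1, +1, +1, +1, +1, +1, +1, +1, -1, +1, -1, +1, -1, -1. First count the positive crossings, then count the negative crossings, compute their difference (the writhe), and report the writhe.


Step 1: Count positive crossings (+1).
Positive crossings: 9
Step 2: Count negative crossings (-1).
Negative crossings: 5
Step 3: Writhe = (positive) - (negative)
w = 9 - 5 = 4
Step 4: |w| = 4, and w is positive

4


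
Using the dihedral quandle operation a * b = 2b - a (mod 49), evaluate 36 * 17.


36 * 17 = 2*17 - 36 mod 49
= 34 - 36 mod 49
= -2 mod 49 = 47

47


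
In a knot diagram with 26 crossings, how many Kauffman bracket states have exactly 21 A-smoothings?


We choose which 21 of 26 crossings get A-smoothings.
C(26, 21) = 26! / (21! * 5!)
= 65780

65780


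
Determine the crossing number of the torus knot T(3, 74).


For a torus knot T(p, q) with gcd(p,q)=1,
the crossing number is min(p*(q-1), q*(p-1)).
p*(q-1) = 3*73 = 219
q*(p-1) = 74*2 = 148
min(219, 148) = 148

148


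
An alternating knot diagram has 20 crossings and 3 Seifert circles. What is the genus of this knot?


For alternating knots, g = (c - s + 1)/2.
= (20 - 3 + 1)/2
= 18/2 = 9

9


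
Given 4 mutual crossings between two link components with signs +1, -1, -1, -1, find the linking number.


Step 1: Count positive crossings: 1
Step 2: Count negative crossings: 3
Step 3: Sum of signs = 1 - 3 = -2
Step 4: Linking number = sum/2 = -2/2 = -1

-1


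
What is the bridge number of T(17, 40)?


The bridge number of T(p,q) is min(p,q).
min(17, 40) = 17

17


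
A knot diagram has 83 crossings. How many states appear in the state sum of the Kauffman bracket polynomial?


Each crossing contributes 2 choices (A-smoothing or B-smoothing).
Total states = 2^83 = 9671406556917033397649408

9671406556917033397649408


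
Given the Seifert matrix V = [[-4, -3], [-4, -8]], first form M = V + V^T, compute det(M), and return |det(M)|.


Step 1: Form V + V^T where V = [[-4, -3], [-4, -8]]
  V^T = [[-4, -4], [-3, -8]]
  V + V^T = [[-8, -7], [-7, -16]]
Step 2: det(V + V^T) = (-8)*(-16) - (-7)*(-7)
  = 128 - 49 = 79
Step 3: Knot determinant = |det(V + V^T)| = |79| = 79

79


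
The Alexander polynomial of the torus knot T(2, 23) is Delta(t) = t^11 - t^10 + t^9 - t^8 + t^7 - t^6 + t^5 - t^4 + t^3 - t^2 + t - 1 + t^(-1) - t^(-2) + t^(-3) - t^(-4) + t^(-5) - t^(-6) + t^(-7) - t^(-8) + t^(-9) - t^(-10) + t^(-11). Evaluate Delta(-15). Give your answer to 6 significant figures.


Substituting t = -15 into Delta(t) = t^11 - t^10 + t^9 - t^8 + t^7 - t^6 + t^5 - t^4 + t^3 - t^2 + t - 1 + t^(-1) - t^(-2) + t^(-3) - t^(-4) + t^(-5) - t^(-6) + t^(-7) - t^(-8) + t^(-9) - t^(-10) + t^(-11):
Term values: (-8649755859375) + (-576650390625) + (-38443359375) + (-2562890625) + (-170859375) + (-11390625) + (-759375) + (-50625) + (-3375) + (-225) + (-15) + (-1) + (-0.0666667) + (-0.00444444) + (-0.000296296) + (-1.97531e-05) + (-1.31687e-06) + (-8.77915e-08) + (-5.85277e-09) + (-3.90184e-10) + (-2.60123e-11) + (-1.73415e-12) + (-1.1561e-13)
Sum = -9.267595564e+12
Rounded to 6 significant figures: -9.2676e+12

-9.2676e+12


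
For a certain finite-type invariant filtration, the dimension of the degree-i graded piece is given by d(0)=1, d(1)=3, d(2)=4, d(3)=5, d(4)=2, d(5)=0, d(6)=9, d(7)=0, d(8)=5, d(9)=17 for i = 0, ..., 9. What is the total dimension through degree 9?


Total dimension = d(0) + d(1) + ... + d(9)
= 1 + 3 + 4 + 5 + 2 + 0 + 9 + 0 + 5 + 17
= 46

46


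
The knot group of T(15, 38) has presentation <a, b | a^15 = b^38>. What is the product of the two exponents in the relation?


The relation is a^15 = b^38.
Product of exponents = 15 * 38
= 570

570


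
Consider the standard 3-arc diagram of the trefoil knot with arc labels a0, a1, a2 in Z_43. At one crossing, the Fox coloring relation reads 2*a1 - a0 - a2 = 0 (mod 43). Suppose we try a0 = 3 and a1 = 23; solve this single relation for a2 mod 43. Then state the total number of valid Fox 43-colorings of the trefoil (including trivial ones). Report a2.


Step 1: Apply the given crossing relation 2*a1 - a0 - a2 = 0 (mod 43).
  a2 = 2*a1 - a0 mod 43
  a2 = 2*23 - 3 mod 43
  a2 = 46 - 3 mod 43
  a2 = 43 mod 43 = 0
Step 2: The trefoil has determinant 3.
  Number of Fox p-colorings (p prime) is p^2 if p = 3, else p.
  Since 43 does not divide 3, only trivial (constant) colorings exist.
  (So the trial a0 = 3, a1 = 23 with a0 != a1 does NOT extend to a valid coloring of the whole trefoil: the other two crossing relations require 3*(a1 - a0) = 0 (mod 43), which fails.)
  Total colorings = 43
Step 3: a2 = 0, total Fox 43-colorings = 43

0


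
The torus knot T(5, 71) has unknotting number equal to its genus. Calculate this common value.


For a torus knot T(p,q), both the unknotting number and genus equal (p-1)(q-1)/2.
= (5-1)(71-1)/2
= 4*70/2
= 280/2 = 140

140


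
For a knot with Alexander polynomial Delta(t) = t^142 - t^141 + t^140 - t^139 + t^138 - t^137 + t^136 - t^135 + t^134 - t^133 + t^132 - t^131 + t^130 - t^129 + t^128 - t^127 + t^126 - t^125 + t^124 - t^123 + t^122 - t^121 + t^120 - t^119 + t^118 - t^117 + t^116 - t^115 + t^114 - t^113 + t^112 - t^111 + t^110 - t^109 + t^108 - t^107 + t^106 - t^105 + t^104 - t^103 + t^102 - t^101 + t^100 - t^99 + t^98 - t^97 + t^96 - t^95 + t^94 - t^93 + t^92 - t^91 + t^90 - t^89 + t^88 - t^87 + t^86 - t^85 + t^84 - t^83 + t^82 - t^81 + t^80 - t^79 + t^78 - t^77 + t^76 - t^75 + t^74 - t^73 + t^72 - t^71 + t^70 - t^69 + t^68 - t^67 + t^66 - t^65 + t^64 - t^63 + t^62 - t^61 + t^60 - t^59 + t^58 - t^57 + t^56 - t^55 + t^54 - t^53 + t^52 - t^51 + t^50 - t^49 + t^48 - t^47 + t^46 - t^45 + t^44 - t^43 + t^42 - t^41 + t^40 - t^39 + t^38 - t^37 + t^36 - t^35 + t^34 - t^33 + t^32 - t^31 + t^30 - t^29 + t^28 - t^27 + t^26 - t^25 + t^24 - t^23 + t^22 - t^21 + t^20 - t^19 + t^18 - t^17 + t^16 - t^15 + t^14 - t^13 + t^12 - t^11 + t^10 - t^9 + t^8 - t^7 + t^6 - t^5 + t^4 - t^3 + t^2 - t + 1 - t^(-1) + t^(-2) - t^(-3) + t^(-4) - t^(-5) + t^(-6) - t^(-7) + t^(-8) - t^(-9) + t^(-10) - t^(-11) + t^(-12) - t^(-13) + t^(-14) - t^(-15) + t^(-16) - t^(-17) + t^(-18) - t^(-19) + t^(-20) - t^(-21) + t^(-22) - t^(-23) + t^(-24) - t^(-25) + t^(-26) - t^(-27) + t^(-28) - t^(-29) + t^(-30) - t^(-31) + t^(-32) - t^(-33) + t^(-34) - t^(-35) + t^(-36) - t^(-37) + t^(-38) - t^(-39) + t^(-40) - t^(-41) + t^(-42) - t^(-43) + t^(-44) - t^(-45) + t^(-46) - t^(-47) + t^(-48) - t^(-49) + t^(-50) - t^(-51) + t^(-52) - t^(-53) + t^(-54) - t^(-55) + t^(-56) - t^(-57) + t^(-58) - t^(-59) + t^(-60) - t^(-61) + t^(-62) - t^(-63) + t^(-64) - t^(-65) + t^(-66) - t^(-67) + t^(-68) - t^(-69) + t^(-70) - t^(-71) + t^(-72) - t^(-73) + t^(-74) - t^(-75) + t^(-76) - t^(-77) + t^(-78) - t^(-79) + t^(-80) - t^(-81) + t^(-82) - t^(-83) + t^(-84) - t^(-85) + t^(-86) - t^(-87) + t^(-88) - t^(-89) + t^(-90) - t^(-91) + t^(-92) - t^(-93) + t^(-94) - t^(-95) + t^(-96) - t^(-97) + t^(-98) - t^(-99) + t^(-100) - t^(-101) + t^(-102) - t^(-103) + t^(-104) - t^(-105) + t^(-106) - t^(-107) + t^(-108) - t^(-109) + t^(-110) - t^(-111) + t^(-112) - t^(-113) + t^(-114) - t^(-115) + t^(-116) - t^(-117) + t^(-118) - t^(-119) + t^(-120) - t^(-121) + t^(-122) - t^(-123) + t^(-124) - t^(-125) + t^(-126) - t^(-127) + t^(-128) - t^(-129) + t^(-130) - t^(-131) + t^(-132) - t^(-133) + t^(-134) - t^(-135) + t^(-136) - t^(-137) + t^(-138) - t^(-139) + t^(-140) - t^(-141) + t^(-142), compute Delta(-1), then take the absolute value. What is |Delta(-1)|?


Step 1: The polynomial has 285 terms with alternating signs, exponents from 142 down to -142.
Step 2: Substitute t = -1. The i-th term has coefficient (-1)^i and exponent (m-i),
  so its value is (-1)^i * (-1)^(m-i) = (-1)^m = 1 for every i.
Step 3: All 285 terms equal 1, so Delta(-1) = 285 * (1) = 285
Step 4: |Delta(-1)| = 285

285


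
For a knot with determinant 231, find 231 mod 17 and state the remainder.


Step 1: A knot is p-colorable if and only if p divides its determinant.
Step 2: Compute 231 mod 17.
231 = 13 * 17 + 10
Step 3: 231 mod 17 = 10
Step 4: The knot is 17-colorable: no

10


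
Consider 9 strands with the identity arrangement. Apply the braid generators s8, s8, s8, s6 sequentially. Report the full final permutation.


Starting with identity [1, 2, 3, 4, 5, 6, 7, 8, 9].
Apply generators in sequence:
  After s8: [1, 2, 3, 4, 5, 6, 7, 9, 8]
  After s8: [1, 2, 3, 4, 5, 6, 7, 8, 9]
  After s8: [1, 2, 3, 4, 5, 6, 7, 9, 8]
  After s6: [1, 2, 3, 4, 5, 7, 6, 9, 8]
Final permutation: [1, 2, 3, 4, 5, 7, 6, 9, 8]

[1, 2, 3, 4, 5, 7, 6, 9, 8]


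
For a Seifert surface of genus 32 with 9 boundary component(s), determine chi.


chi = 2 - 2g - b
= 2 - 2*32 - 9
= 2 - 64 - 9 = -71

-71


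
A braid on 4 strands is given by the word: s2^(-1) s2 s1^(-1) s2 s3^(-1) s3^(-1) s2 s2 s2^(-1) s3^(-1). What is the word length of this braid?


The word length counts the number of generators (including inverses).
Listing each generator: s2^(-1), s2, s1^(-1), s2, s3^(-1), s3^(-1), s2, s2, s2^(-1), s3^(-1)
There are 10 generators in this braid word.

10


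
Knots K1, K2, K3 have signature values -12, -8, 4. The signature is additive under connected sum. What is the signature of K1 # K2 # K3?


The signature is additive under connected sum.
signature(K1 # K2 # K3) = (-12) + (-8) + (4)
= -16

-16


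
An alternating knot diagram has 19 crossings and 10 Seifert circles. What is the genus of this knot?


For alternating knots, g = (c - s + 1)/2.
= (19 - 10 + 1)/2
= 10/2 = 5

5


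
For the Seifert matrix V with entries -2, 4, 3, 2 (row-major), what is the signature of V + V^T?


Step 1: V + V^T = [[-4, 7], [7, 4]]
Step 2: trace = 0, det = -65
Step 3: Discriminant = 0^2 - 4*(-65) = 260
Step 4: Eigenvalues: 8.06226, -8.06226
Step 5: Signature = (# positive eigenvalues) - (# negative eigenvalues) = 0

0


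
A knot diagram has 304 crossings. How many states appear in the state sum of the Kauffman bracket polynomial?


Each crossing contributes 2 choices (A-smoothing or B-smoothing).
Total states = 2^304 = 32592575621351777380295131014550050576823494298654980010178247189670100796213387298934358016

32592575621351777380295131014550050576823494298654980010178247189670100796213387298934358016


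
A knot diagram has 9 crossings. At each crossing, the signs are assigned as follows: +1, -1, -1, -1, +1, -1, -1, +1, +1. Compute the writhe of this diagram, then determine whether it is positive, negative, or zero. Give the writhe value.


Step 1: Count positive crossings (+1).
Positive crossings: 4
Step 2: Count negative crossings (-1).
Negative crossings: 5
Step 3: Writhe = (positive) - (negative)
w = 4 - 5 = -1
Step 4: |w| = 1, and w is negative

-1
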